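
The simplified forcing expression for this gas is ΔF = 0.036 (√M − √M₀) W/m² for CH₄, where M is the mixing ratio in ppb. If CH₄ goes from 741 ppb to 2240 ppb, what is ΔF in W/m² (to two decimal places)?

ΔF = 0.72 W/m²

CH₄: 0.036 × (√2240 − √741) = 0.036 × (47.3286 − 27.2213) = 0.036 × 20.1073 = 0.7239 W/m².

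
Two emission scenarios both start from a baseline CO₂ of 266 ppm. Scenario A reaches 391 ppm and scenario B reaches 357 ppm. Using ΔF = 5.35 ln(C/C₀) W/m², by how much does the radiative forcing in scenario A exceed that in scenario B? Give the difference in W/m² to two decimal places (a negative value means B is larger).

ΔF_A − ΔF_B = 0.49 W/m²

ΔF_A = 5.35 ln(391/266) = 5.35 × 0.38521 = 2.0609 W/m².
ΔF_B = 5.35 ln(357/266) = 5.35 × 0.29424 = 1.5742 W/m².
Difference: 2.0609 − 1.5742 = 0.4867 W/m².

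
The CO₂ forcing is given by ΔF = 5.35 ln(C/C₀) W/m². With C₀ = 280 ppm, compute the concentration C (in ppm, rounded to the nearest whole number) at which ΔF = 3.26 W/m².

C ≈ 515 ppm

Set 5.35 ln(C/280) = 3.26, so ln(C/280) = 3.26/5.35 = 0.60935.
Then C/280 = e^0.60935 = 1.83924, giving C = 280 × 1.83924 = 514.99 ppm.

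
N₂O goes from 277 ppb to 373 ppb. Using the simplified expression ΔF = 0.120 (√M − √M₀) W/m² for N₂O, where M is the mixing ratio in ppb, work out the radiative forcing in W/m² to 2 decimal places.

ΔF = 0.32 W/m²

N₂O: 0.120 × (√373 − √277) = 0.120 × (19.3132 − 16.6433) = 0.120 × 2.6699 = 0.3204 W/m².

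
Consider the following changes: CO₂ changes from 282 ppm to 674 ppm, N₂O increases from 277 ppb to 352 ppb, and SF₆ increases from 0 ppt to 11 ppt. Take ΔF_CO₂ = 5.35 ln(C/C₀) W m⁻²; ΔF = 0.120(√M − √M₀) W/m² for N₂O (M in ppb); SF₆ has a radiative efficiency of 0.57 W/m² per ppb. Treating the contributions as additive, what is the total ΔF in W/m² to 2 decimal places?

CO₂: 5.35 × ln(674/282) = 5.35 × ln(2.39007) = 5.35 × 0.87132 = 4.6616 W/m².
N₂O: 0.120 × (√352 − √277) = 0.120 × (18.7617 − 16.6433) = 0.120 × 2.1184 = 0.2542 W/m².
SF₆: Δ = 11 − 0 = 11 ppt = 0.011 ppb; ΔF = 0.57 × 0.011 = 0.0063 W/m².
Total ΔF = 4.6616 + 0.2542 + 0.0063 = 4.9221 W/m².

ΔF = 4.92 W/m²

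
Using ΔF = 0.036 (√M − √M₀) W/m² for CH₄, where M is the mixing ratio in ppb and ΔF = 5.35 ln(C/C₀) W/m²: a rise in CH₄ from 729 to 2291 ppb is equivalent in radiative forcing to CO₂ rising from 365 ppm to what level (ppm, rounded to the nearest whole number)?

C ≈ 420 ppm

CH₄ forcing: 0.036 × (√2291 − √729) = 0.036 × (47.8644 − 27.0000) = 0.036 × 20.8644 = 0.75112 W/m².
Set 5.35 ln(C/365) = 0.75112: ln(C/365) = 0.75112/5.35 = 0.14040, so C = 365 × e^0.14040 = 365 × 1.15073 = 420.02 ppm.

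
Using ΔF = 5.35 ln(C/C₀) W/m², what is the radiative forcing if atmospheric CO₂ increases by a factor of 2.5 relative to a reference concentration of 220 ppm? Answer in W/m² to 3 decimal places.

Because the forcing depends only on the ratio C/C₀, the initial concentration does not enter.
ΔF = 5.35 × ln(2.5) = 5.35 × 0.91629 = 4.9022 W/m².

ΔF = 4.902 W/m²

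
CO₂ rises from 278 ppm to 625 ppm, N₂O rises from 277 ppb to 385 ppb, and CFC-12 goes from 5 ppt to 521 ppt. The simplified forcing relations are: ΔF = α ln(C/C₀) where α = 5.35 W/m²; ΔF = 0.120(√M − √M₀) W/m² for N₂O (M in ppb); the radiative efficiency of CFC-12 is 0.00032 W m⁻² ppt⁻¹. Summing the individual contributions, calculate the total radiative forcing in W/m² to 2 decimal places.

CO₂: 5.35 × ln(625/278) = 5.35 × ln(2.24820) = 5.35 × 0.81013 = 4.3342 W/m².
N₂O: 0.120 × (√385 − √277) = 0.120 × (19.6214 − 16.6433) = 0.120 × 2.9781 = 0.3574 W/m².
CFC-12: ΔF = 0.00032 × (521 − 5) = 0.00032 × 516 = 0.1651 W/m².
Total ΔF = 4.3342 + 0.3574 + 0.1651 = 4.8567 W/m².

ΔF = 4.86 W/m²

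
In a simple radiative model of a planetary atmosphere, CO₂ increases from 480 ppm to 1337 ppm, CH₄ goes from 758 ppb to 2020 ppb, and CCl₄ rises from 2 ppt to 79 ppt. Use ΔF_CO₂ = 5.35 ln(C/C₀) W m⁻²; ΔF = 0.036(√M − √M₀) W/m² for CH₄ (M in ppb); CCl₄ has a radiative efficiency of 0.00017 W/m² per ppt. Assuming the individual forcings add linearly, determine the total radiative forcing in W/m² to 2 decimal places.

CO₂: 5.35 × ln(1337/480) = 5.35 × ln(2.78542) = 5.35 × 1.02440 = 5.4805 W/m².
CH₄: 0.036 × (√2020 − √758) = 0.036 × (44.9444 − 27.5318) = 0.036 × 17.4126 = 0.6269 W/m².
CCl₄: ΔF = 0.00017 × (79 − 2) = 0.00017 × 77 = 0.0131 W/m².
Total ΔF = 5.4805 + 0.6269 + 0.0131 = 6.1205 W/m².

ΔF = 6.12 W/m²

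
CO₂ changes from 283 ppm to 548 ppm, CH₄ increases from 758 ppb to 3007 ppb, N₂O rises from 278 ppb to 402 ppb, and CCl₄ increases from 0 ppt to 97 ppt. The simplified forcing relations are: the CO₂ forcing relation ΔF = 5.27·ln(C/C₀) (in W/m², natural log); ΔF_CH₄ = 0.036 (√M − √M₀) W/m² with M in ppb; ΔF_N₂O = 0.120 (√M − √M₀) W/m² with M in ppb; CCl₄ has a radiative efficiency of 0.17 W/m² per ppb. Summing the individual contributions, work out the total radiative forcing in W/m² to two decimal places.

ΔF = 4.89 W/m²

CO₂: 5.27 × ln(548/283) = 5.27 × ln(1.93640) = 5.27 × 0.66083 = 3.4826 W/m².
CH₄: 0.036 × (√3007 − √758) = 0.036 × (54.8361 − 27.5318) = 0.036 × 27.3043 = 0.9830 W/m².
N₂O: 0.120 × (√402 − √278) = 0.120 × (20.0499 − 16.6733) = 0.120 × 3.3766 = 0.4052 W/m².
CCl₄: Δ = 97 − 0 = 97 ppt = 0.097 ppb; ΔF = 0.17 × 0.097 = 0.0165 W/m².
Total ΔF = 3.4826 + 0.9830 + 0.4052 + 0.0165 = 4.8873 W/m².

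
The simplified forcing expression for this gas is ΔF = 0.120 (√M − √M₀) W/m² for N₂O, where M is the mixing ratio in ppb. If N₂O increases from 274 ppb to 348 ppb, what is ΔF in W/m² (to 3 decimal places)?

N₂O: 0.120 × (√348 − √274) = 0.120 × (18.6548 − 16.5529) = 0.120 × 2.1019 = 0.2522 W/m².

ΔF = 0.252 W/m²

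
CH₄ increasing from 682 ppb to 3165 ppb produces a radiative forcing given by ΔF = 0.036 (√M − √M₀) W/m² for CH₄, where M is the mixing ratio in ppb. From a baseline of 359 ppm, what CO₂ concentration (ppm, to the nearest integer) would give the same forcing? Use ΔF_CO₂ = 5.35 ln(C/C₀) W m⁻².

C ≈ 440 ppm

CH₄ forcing: 0.036 × (√3165 − √682) = 0.036 × (56.2583 − 26.1151) = 0.036 × 30.1432 = 1.08516 W/m².
Set 5.35 ln(C/359) = 1.08516: ln(C/359) = 1.08516/5.35 = 0.20283, so C = 359 × e^0.20283 = 359 × 1.22486 = 439.72 ppm.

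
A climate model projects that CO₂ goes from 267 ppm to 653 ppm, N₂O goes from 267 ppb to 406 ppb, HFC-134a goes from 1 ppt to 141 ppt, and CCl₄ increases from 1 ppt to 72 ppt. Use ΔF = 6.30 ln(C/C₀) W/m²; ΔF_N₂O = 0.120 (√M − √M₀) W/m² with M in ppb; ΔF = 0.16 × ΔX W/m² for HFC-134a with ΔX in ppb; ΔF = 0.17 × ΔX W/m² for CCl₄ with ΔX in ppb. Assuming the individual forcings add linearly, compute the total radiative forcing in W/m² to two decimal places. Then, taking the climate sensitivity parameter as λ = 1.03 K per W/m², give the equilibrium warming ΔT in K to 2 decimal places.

ΔF = 6.13 W/m²; ΔT = 6.31 K

CO₂: 6.30 × ln(653/267) = 6.30 × ln(2.44569) = 6.30 × 0.89433 = 5.6343 W/m².
N₂O: 0.120 × (√406 − √267) = 0.120 × (20.1494 − 16.3401) = 0.120 × 3.8093 = 0.4571 W/m².
HFC-134a: Δ = 141 − 1 = 140 ppt = 0.140 ppb; ΔF = 0.16 × 0.140 = 0.0224 W/m².
CCl₄: Δ = 72 − 1 = 71 ppt = 0.071 ppb; ΔF = 0.17 × 0.071 = 0.0121 W/m².
Total ΔF = 5.6343 + 0.4571 + 0.0224 + 0.0121 = 6.1259 W/m².
ΔT = λ ΔF = 1.03 × 6.13 = 6.3139 K.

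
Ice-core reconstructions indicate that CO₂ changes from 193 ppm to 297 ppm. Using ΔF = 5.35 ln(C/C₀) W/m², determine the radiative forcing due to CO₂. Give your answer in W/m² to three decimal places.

CO₂: 5.35 × ln(297/193) = 5.35 × ln(1.53886) = 5.35 × 0.43104 = 2.3061 W/m².

ΔF = 2.306 W/m²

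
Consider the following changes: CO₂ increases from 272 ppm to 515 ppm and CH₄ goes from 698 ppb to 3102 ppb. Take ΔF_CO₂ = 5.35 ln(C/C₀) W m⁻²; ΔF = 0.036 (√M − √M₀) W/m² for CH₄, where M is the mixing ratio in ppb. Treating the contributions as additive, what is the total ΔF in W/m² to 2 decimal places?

CO₂: 5.35 × ln(515/272) = 5.35 × ln(1.89338) = 5.35 × 0.63836 = 3.4152 W/m².
CH₄: 0.036 × (√3102 − √698) = 0.036 × (55.6956 − 26.4197) = 0.036 × 29.2759 = 1.0539 W/m².
Total ΔF = 3.4152 + 1.0539 = 4.4691 W/m².

ΔF = 4.47 W/m²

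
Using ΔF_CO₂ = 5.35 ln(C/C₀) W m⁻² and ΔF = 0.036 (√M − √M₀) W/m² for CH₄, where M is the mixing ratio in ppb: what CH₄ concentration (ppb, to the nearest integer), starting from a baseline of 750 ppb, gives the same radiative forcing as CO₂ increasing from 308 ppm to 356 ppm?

M ≈ 2392 ppb

CO₂ forcing: 5.35 × ln(356/308) = 5.35 × 0.144831 = 0.77485 W/m².
Set 0.036(√M − √750) = 0.77485: √M = 0.77485/0.036 + √750 = 21.5236 + 27.3861 = 48.9097.
M = (48.9097)² = 2392.16 ppb.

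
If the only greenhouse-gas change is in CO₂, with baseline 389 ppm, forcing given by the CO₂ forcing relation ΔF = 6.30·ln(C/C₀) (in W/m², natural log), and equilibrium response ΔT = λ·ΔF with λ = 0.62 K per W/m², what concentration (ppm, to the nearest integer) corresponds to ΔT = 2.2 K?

Required forcing: ΔF = ΔT/λ = 2.2/0.62 = 3.5484 W/m².
Then ln(C/389) = ΔF/6.30 = 3.5484/6.30 = 0.56324.
So C = 389 × e^0.56324 = 389 × 1.75635 = 683.22 ppm.

C ≈ 683 ppm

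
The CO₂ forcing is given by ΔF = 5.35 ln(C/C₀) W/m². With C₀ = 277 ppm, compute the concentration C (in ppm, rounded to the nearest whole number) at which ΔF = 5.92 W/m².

C ≈ 838 ppm

Set 5.35 ln(C/277) = 5.92, so ln(C/277) = 5.92/5.35 = 1.10654.
Then C/277 = e^1.10654 = 3.02388, giving C = 277 × 3.02388 = 837.61 ppm.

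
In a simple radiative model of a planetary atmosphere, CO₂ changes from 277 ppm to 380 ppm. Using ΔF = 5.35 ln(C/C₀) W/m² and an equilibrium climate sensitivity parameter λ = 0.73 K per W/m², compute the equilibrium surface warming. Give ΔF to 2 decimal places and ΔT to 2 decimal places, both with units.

CO₂: 5.35 × ln(380/277) = 5.35 × ln(1.37184) = 5.35 × 0.31615 = 1.6914 W/m².
ΔT = λ ΔF = 0.73 × 1.69 = 1.2337 K.

ΔF = 1.69 W/m²; ΔT = 1.23 K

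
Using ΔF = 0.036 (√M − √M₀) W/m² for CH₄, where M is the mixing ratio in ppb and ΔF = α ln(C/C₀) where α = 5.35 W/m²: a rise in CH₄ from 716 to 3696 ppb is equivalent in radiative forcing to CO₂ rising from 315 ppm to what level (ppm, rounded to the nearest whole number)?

CH₄ forcing: 0.036 × (√3696 − √716) = 0.036 × (60.7947 − 26.7582) = 0.036 × 34.0365 = 1.22531 W/m².
Set 5.35 ln(C/315) = 1.22531: ln(C/315) = 1.22531/5.35 = 0.22903, so C = 315 × e^0.22903 = 315 × 1.25738 = 396.07 ppm.

C ≈ 396 ppm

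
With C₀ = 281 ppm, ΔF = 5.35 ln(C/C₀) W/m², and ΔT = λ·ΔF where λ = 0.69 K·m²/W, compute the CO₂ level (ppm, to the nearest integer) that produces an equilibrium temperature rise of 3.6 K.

C ≈ 745 ppm

Required forcing: ΔF = ΔT/λ = 3.6/0.69 = 5.2174 W/m².
Then ln(C/281) = ΔF/5.35 = 5.2174/5.35 = 0.97521.
So C = 281 × e^0.97521 = 281 × 2.65172 = 745.13 ppm.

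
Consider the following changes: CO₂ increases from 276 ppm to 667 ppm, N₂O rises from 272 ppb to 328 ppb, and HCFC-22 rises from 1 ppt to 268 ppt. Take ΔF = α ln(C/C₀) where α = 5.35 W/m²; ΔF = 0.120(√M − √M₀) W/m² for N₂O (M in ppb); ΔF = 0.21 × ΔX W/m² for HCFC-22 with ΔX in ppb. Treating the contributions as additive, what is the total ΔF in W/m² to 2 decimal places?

ΔF = 4.97 W/m²

CO₂: 5.35 × ln(667/276) = 5.35 × ln(2.41667) = 5.35 × 0.88239 = 4.7208 W/m².
N₂O: 0.120 × (√328 − √272) = 0.120 × (18.1108 − 16.4924) = 0.120 × 1.6184 = 0.1942 W/m².
HCFC-22: Δ = 268 − 1 = 267 ppt = 0.267 ppb; ΔF = 0.21 × 0.267 = 0.0561 W/m².
Total ΔF = 4.7208 + 0.1942 + 0.0561 = 4.9711 W/m².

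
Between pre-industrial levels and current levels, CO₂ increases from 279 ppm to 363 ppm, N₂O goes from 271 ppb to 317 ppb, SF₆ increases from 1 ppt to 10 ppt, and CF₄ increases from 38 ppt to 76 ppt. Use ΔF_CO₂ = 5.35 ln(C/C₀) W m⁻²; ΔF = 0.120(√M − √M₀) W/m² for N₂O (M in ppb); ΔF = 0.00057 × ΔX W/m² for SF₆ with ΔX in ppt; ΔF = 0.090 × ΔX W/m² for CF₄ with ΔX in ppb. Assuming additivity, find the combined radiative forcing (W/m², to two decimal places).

CO₂: 5.35 × ln(363/279) = 5.35 × ln(1.30108) = 5.35 × 0.26319 = 1.4081 W/m².
N₂O: 0.120 × (√317 − √271) = 0.120 × (17.8045 − 16.4621) = 0.120 × 1.3424 = 0.1611 W/m².
SF₆: ΔF = 0.00057 × (10 − 1) = 0.00057 × 9 = 0.0051 W/m².
CF₄: Δ = 76 − 38 = 38 ppt = 0.038 ppb; ΔF = 0.090 × 0.038 = 0.0034 W/m².
Total ΔF = 1.4081 + 0.1611 + 0.0051 + 0.0034 = 1.5777 W/m².

ΔF = 1.58 W/m²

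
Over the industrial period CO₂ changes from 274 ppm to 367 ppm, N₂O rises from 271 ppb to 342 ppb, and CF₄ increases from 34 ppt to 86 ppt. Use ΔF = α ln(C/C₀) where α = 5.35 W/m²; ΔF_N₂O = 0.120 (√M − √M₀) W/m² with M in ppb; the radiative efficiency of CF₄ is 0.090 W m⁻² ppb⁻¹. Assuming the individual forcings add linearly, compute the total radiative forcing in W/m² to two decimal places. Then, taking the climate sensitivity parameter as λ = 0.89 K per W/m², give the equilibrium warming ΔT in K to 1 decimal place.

ΔF = 1.81 W/m²; ΔT = 1.6 K

CO₂: 5.35 × ln(367/274) = 5.35 × ln(1.33942) = 5.35 × 0.29224 = 1.5635 W/m².
N₂O: 0.120 × (√342 − √271) = 0.120 × (18.4932 − 16.4621) = 0.120 × 2.0311 = 0.2437 W/m².
CF₄: Δ = 86 − 34 = 52 ppt = 0.052 ppb; ΔF = 0.090 × 0.052 = 0.0047 W/m².
Total ΔF = 1.5635 + 0.2437 + 0.0047 = 1.8119 W/m².
ΔT = λ ΔF = 0.89 × 1.81 = 1.6109 K.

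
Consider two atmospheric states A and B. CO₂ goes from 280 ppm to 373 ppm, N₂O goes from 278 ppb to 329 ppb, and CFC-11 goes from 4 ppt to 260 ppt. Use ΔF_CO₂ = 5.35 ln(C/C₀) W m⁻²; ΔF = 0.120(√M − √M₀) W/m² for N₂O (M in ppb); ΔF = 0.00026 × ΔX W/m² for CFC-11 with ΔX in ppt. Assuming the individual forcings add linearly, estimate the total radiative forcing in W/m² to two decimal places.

ΔF = 1.78 W/m²

CO₂: 5.35 × ln(373/280) = 5.35 × ln(1.33214) = 5.35 × 0.28679 = 1.5343 W/m².
N₂O: 0.120 × (√329 − √278) = 0.120 × (18.1384 − 16.6733) = 0.120 × 1.4651 = 0.1758 W/m².
CFC-11: ΔF = 0.00026 × (260 − 4) = 0.00026 × 256 = 0.0666 W/m².
Total ΔF = 1.5343 + 0.1758 + 0.0666 = 1.7767 W/m².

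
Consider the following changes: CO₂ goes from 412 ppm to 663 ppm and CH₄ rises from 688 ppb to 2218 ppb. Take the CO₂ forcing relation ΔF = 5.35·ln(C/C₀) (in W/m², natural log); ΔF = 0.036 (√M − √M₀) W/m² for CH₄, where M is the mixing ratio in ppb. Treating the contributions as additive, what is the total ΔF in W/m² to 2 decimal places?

CO₂: 5.35 × ln(663/412) = 5.35 × ln(1.60922) = 5.35 × 0.47575 = 2.5453 W/m².
CH₄: 0.036 × (√2218 − √688) = 0.036 × (47.0956 − 26.2298) = 0.036 × 20.8658 = 0.7512 W/m².
Total ΔF = 2.5453 + 0.7512 = 3.2965 W/m².

ΔF = 3.30 W/m²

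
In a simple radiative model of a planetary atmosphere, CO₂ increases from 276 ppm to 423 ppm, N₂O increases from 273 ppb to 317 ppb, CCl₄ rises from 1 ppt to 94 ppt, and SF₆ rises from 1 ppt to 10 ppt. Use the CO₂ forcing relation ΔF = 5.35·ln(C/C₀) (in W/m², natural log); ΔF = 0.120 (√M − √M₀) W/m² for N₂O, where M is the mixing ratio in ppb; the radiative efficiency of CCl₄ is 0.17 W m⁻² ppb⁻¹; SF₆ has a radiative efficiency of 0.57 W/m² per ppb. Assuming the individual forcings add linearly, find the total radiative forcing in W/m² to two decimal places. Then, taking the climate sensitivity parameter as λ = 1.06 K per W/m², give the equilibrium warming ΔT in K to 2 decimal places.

ΔF = 2.46 W/m²; ΔT = 2.61 K

CO₂: 5.35 × ln(423/276) = 5.35 × ln(1.53261) = 5.35 × 0.42697 = 2.2843 W/m².
N₂O: 0.120 × (√317 − √273) = 0.120 × (17.8045 − 16.5227) = 0.120 × 1.2818 = 0.1538 W/m².
CCl₄: Δ = 94 − 1 = 93 ppt = 0.093 ppb; ΔF = 0.17 × 0.093 = 0.0158 W/m².
SF₆: Δ = 10 − 1 = 9 ppt = 0.009 ppb; ΔF = 0.57 × 0.009 = 0.0051 W/m².
Total ΔF = 2.2843 + 0.1538 + 0.0158 + 0.0051 = 2.4590 W/m².
ΔT = λ ΔF = 1.06 × 2.46 = 2.6076 K.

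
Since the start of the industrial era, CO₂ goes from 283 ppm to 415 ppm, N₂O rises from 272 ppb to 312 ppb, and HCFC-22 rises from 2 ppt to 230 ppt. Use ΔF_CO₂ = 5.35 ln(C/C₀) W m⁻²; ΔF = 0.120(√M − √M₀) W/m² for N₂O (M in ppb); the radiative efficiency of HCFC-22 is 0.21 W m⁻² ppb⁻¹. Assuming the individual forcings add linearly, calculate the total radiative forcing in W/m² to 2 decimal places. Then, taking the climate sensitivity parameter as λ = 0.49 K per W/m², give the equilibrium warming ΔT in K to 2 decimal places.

ΔF = 2.24 W/m²; ΔT = 1.10 K

CO₂: 5.35 × ln(415/283) = 5.35 × ln(1.46643) = 5.35 × 0.38283 = 2.0481 W/m².
N₂O: 0.120 × (√312 − √272) = 0.120 × (17.6635 − 16.4924) = 0.120 × 1.1711 = 0.1405 W/m².
HCFC-22: Δ = 230 − 2 = 228 ppt = 0.228 ppb; ΔF = 0.21 × 0.228 = 0.0479 W/m².
Total ΔF = 2.0481 + 0.1405 + 0.0479 = 2.2365 W/m².
ΔT = λ ΔF = 0.49 × 2.24 = 1.0976 K.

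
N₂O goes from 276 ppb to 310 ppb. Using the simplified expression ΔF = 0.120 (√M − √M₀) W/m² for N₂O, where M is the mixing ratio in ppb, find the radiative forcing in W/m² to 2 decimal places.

N₂O: 0.120 × (√310 − √276) = 0.120 × (17.6068 − 16.6132) = 0.120 × 0.9936 = 0.1192 W/m².

ΔF = 0.12 W/m²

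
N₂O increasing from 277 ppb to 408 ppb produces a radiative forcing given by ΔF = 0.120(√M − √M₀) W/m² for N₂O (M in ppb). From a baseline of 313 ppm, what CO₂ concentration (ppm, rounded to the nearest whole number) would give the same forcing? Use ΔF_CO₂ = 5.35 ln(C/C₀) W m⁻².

N₂O forcing: 0.120 × (√408 − √277) = 0.120 × (20.1990 − 16.6433) = 0.120 × 3.5557 = 0.42668 W/m².
Set 5.35 ln(C/313) = 0.42668: ln(C/313) = 0.42668/5.35 = 0.07975, so C = 313 × e^0.07975 = 313 × 1.08302 = 338.99 ppm.

C ≈ 339 ppm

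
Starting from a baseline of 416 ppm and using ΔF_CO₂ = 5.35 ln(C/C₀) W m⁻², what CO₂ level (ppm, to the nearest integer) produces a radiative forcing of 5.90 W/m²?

Set 5.35 ln(C/416) = 5.90, so ln(C/416) = 5.90/5.35 = 1.10280.
Then C/416 = e^1.10280 = 3.01259, giving C = 416 × 3.01259 = 1253.24 ppm.

C ≈ 1253 ppm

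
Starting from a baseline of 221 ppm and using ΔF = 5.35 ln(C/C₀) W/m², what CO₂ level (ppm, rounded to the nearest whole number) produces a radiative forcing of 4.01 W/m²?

Set 5.35 ln(C/221) = 4.01, so ln(C/221) = 4.01/5.35 = 0.74953.
Then C/221 = e^0.74953 = 2.11601, giving C = 221 × 2.11601 = 467.64 ppm.

C ≈ 468 ppm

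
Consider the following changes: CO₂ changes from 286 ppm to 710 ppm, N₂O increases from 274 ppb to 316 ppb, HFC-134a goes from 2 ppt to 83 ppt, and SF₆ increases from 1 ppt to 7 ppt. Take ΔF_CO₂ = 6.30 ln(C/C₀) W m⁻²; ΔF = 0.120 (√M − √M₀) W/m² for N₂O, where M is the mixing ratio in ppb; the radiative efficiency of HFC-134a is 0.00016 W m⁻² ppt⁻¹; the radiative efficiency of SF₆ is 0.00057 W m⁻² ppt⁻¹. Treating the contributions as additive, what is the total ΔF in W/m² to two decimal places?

ΔF = 5.89 W/m²

CO₂: 6.30 × ln(710/286) = 6.30 × ln(2.48252) = 6.30 × 0.90927 = 5.7284 W/m².
N₂O: 0.120 × (√316 − √274) = 0.120 × (17.7764 − 16.5529) = 0.120 × 1.2235 = 0.1468 W/m².
HFC-134a: ΔF = 0.00016 × (83 − 2) = 0.00016 × 81 = 0.0130 W/m².
SF₆: ΔF = 0.00057 × (7 − 1) = 0.00057 × 6 = 0.0034 W/m².
Total ΔF = 5.7284 + 0.1468 + 0.0130 + 0.0034 = 5.8916 W/m².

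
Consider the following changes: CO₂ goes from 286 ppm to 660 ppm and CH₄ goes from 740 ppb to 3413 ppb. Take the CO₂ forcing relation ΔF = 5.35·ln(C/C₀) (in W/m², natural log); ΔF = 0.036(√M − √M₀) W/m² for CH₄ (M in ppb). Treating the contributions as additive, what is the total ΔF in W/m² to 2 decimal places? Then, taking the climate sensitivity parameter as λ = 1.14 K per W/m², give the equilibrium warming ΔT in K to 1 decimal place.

CO₂: 5.35 × ln(660/286) = 5.35 × ln(2.30769) = 5.35 × 0.83625 = 4.4739 W/m².
CH₄: 0.036 × (√3413 − √740) = 0.036 × (58.4209 − 27.2029) = 0.036 × 31.2180 = 1.1238 W/m².
Total ΔF = 4.4739 + 1.1238 = 5.5977 W/m².
ΔT = λ ΔF = 1.14 × 5.60 = 6.3840 K.

ΔF = 5.60 W/m²; ΔT = 6.4 K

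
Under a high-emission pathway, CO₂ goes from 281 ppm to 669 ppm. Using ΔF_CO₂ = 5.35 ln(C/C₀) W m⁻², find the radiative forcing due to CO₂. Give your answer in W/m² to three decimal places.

ΔF = 4.641 W/m²

CO₂ absorption bands are partially saturated, so forcing scales with the logarithm of the concentration ratio.
CO₂: 5.35 × ln(669/281) = 5.35 × ln(2.38078) = 5.35 × 0.86743 = 4.6408 W/m².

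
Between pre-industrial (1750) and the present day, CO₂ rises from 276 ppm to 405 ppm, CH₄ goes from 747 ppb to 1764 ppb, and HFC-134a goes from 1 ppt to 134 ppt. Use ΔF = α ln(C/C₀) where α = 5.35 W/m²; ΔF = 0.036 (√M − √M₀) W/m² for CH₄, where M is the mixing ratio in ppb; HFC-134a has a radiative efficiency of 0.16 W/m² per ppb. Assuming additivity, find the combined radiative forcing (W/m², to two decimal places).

ΔF = 2.60 W/m²

CO₂: 5.35 × ln(405/276) = 5.35 × ln(1.46739) = 5.35 × 0.38349 = 2.0517 W/m².
CH₄: 0.036 × (√1764 − √747) = 0.036 × (42.0000 − 27.3313) = 0.036 × 14.6687 = 0.5281 W/m².
HFC-134a: Δ = 134 − 1 = 133 ppt = 0.133 ppb; ΔF = 0.16 × 0.133 = 0.0213 W/m².
Total ΔF = 2.0517 + 0.5281 + 0.0213 = 2.6011 W/m².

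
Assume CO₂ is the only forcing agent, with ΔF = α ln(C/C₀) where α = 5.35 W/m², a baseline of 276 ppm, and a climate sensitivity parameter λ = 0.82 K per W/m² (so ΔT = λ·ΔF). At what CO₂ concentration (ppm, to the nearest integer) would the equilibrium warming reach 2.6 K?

C ≈ 499 ppm

Required forcing: ΔF = ΔT/λ = 2.6/0.82 = 3.1707 W/m².
Then ln(C/276) = ΔF/5.35 = 3.1707/5.35 = 0.59265.
So C = 276 × e^0.59265 = 276 × 1.80878 = 499.22 ppm.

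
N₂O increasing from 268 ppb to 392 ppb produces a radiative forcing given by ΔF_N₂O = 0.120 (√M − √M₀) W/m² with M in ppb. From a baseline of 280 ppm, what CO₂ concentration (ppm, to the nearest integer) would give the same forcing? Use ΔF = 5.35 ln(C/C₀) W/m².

C ≈ 302 ppm

N₂O forcing: 0.120 × (√392 − √268) = 0.120 × (19.7990 − 16.3707) = 0.120 × 3.4283 = 0.41140 W/m².
Set 5.35 ln(C/280) = 0.41140: ln(C/280) = 0.41140/5.35 = 0.07690, so C = 280 × e^0.07690 = 280 × 1.07993 = 302.38 ppm.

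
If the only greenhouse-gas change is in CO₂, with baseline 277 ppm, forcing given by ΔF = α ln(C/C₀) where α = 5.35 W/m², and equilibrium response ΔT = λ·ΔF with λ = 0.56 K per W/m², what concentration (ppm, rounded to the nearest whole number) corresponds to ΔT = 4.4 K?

Required forcing: ΔF = ΔT/λ = 4.4/0.56 = 7.8571 W/m².
Then ln(C/277) = ΔF/5.35 = 7.8571/5.35 = 1.46862.
So C = 277 × e^1.46862 = 277 × 4.34324 = 1203.08 ppm.

C ≈ 1203 ppm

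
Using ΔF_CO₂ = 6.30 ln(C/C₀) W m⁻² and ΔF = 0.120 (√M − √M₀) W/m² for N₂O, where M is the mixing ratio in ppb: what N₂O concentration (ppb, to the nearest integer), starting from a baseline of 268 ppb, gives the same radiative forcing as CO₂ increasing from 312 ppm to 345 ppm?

CO₂ forcing: 6.30 × ln(345/312) = 6.30 × 0.100541 = 0.63341 W/m².
Set 0.120(√M − √268) = 0.63341: √M = 0.63341/0.120 + √268 = 5.2784 + 16.3707 = 21.6491.
M = (21.6491)² = 468.68 ppb.

M ≈ 469 ppb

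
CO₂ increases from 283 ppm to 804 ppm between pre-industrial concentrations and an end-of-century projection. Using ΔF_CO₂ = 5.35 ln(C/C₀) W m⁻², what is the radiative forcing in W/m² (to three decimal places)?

ΔF = 5.586 W/m²

CO₂ absorption bands are partially saturated, so forcing scales with the logarithm of the concentration ratio.
CO₂: 5.35 × ln(804/283) = 5.35 × ln(2.84099) = 5.35 × 1.04415 = 5.5862 W/m².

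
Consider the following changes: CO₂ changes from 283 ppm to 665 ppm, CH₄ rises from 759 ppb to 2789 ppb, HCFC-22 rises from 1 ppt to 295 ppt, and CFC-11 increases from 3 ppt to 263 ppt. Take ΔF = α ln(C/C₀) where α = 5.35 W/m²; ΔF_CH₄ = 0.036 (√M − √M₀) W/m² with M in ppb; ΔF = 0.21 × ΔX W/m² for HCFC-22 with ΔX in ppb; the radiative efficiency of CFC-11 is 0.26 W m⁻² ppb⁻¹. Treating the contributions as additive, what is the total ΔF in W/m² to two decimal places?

ΔF = 5.61 W/m²

CO₂: 5.35 × ln(665/283) = 5.35 × ln(2.34982) = 5.35 × 0.85434 = 4.5707 W/m².
CH₄: 0.036 × (√2789 − √759) = 0.036 × (52.8110 − 27.5500) = 0.036 × 25.2610 = 0.9094 W/m².
HCFC-22: Δ = 295 − 1 = 294 ppt = 0.294 ppb; ΔF = 0.21 × 0.294 = 0.0617 W/m².
CFC-11: Δ = 263 − 3 = 260 ppt = 0.260 ppb; ΔF = 0.26 × 0.260 = 0.0676 W/m².
Total ΔF = 4.5707 + 0.9094 + 0.0617 + 0.0676 = 5.6094 W/m².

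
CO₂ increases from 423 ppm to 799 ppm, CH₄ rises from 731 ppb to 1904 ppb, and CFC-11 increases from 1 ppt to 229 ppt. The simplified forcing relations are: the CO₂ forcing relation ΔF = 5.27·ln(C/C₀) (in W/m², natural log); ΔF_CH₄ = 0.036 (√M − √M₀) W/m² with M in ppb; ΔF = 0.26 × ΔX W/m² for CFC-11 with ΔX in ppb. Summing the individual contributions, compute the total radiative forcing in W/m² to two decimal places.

CO₂: 5.27 × ln(799/423) = 5.27 × ln(1.88889) = 5.27 × 0.63599 = 3.3517 W/m².
CH₄: 0.036 × (√1904 − √731) = 0.036 × (43.6348 − 27.0370) = 0.036 × 16.5978 = 0.5975 W/m².
CFC-11: Δ = 229 − 1 = 228 ppt = 0.228 ppb; ΔF = 0.26 × 0.228 = 0.0593 W/m².
Total ΔF = 3.3517 + 0.5975 + 0.0593 = 4.0085 W/m².

ΔF = 4.01 W/m²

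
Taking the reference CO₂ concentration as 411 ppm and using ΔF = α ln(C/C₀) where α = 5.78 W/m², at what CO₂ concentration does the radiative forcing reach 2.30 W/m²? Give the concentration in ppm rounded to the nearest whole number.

Set 5.78 ln(C/411) = 2.30, so ln(C/411) = 2.30/5.78 = 0.39792.
Then C/411 = e^0.39792 = 1.48872, giving C = 411 × 1.48872 = 611.86 ppm.

C ≈ 612 ppm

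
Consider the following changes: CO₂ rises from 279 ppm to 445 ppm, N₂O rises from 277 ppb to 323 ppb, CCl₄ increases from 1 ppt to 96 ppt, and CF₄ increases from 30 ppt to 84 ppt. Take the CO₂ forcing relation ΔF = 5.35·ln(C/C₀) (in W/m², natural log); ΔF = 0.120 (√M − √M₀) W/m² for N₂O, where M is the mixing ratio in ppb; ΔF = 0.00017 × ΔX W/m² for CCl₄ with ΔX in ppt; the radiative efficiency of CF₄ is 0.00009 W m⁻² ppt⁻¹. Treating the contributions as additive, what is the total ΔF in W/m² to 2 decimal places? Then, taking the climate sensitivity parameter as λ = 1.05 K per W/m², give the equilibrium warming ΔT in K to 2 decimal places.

ΔF = 2.68 W/m²; ΔT = 2.81 K

CO₂: 5.35 × ln(445/279) = 5.35 × ln(1.59498) = 5.35 × 0.46686 = 2.4977 W/m².
N₂O: 0.120 × (√323 − √277) = 0.120 × (17.9722 − 16.6433) = 0.120 × 1.3289 = 0.1595 W/m².
CCl₄: ΔF = 0.00017 × (96 − 1) = 0.00017 × 95 = 0.0162 W/m².
CF₄: ΔF = 0.00009 × (84 − 30) = 0.00009 × 54 = 0.0049 W/m².
Total ΔF = 2.4977 + 0.1595 + 0.0162 + 0.0049 = 2.6783 W/m².
ΔT = λ ΔF = 1.05 × 2.68 = 2.8140 K.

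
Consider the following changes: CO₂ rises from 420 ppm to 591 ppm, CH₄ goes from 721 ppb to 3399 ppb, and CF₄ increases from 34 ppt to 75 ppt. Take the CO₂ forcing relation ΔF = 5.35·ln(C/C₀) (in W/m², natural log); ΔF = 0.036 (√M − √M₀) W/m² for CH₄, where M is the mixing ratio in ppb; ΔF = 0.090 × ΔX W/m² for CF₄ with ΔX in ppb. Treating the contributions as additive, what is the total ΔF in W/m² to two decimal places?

CO₂: 5.35 × ln(591/420) = 5.35 × ln(1.40714) = 5.35 × 0.34156 = 1.8273 W/m².
CH₄: 0.036 × (√3399 − √721) = 0.036 × (58.3009 − 26.8514) = 0.036 × 31.4495 = 1.1322 W/m².
CF₄: Δ = 75 − 34 = 41 ppt = 0.041 ppb; ΔF = 0.090 × 0.041 = 0.0037 W/m².
Total ΔF = 1.8273 + 1.1322 + 0.0037 = 2.9632 W/m².

ΔF = 2.96 W/m²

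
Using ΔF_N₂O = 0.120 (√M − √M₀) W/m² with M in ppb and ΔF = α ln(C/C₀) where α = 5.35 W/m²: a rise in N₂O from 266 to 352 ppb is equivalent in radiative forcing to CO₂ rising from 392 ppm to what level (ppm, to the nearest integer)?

C ≈ 414 ppm

N₂O forcing: 0.120 × (√352 − √266) = 0.120 × (18.7617 − 16.3095) = 0.120 × 2.4522 = 0.29426 W/m².
Set 5.35 ln(C/392) = 0.29426: ln(C/392) = 0.29426/5.35 = 0.05500, so C = 392 × e^0.05500 = 392 × 1.05654 = 414.16 ppm.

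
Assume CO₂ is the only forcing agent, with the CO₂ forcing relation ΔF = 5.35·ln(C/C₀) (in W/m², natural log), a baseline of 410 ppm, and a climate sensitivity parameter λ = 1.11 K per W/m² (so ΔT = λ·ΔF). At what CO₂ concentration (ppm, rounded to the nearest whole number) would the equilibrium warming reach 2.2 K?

Required forcing: ΔF = ΔT/λ = 2.2/1.11 = 1.9820 W/m².
Then ln(C/410) = ΔF/5.35 = 1.9820/5.35 = 0.37047.
So C = 410 × e^0.37047 = 410 × 1.44842 = 593.85 ppm.

C ≈ 594 ppm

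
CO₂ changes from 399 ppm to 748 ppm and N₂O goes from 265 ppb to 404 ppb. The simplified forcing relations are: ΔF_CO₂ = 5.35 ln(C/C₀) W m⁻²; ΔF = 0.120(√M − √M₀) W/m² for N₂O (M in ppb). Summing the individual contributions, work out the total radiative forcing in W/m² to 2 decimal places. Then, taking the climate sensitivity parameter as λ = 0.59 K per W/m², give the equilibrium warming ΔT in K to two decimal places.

ΔF = 3.82 W/m²; ΔT = 2.25 K

CO₂: 5.35 × ln(748/399) = 5.35 × ln(1.87469) = 5.35 × 0.62844 = 3.3622 W/m².
N₂O: 0.120 × (√404 − √265) = 0.120 × (20.0998 − 16.2788) = 0.120 × 3.8210 = 0.4585 W/m².
Total ΔF = 3.3622 + 0.4585 = 3.8207 W/m².
ΔT = λ ΔF = 0.59 × 3.82 = 2.2538 K.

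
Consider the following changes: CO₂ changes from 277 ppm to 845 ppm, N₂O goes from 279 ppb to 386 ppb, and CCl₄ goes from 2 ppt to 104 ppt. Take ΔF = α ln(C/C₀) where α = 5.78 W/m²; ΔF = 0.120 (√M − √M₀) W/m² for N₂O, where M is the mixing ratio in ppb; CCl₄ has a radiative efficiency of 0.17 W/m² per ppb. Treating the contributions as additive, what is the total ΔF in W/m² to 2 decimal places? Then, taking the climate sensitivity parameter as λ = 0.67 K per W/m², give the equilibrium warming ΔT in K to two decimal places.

ΔF = 6.82 W/m²; ΔT = 4.57 K

CO₂: 5.78 × ln(845/277) = 5.78 × ln(3.05054) = 5.78 × 1.11532 = 6.4465 W/m².
N₂O: 0.120 × (√386 − √279) = 0.120 × (19.6469 − 16.7033) = 0.120 × 2.9436 = 0.3532 W/m².
CCl₄: Δ = 104 − 2 = 102 ppt = 0.102 ppb; ΔF = 0.17 × 0.102 = 0.0173 W/m².
Total ΔF = 6.4465 + 0.3532 + 0.0173 = 6.8170 W/m².
ΔT = λ ΔF = 0.67 × 6.82 = 4.5694 K.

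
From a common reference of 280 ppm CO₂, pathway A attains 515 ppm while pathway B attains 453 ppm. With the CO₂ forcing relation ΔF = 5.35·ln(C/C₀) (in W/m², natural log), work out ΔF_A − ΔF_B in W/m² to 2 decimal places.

ΔF_A − ΔF_B = 0.69 W/m²

ΔF_A = 5.35 ln(515/280) = 5.35 × 0.60938 = 3.2602 W/m².
ΔF_B = 5.35 ln(453/280) = 5.35 × 0.48110 = 2.5739 W/m².
Difference: 3.2602 − 2.5739 = 0.6863 W/m².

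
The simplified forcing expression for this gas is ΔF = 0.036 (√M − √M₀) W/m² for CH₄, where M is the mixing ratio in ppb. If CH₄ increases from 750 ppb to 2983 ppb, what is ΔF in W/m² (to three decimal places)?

ΔF = 0.980 W/m²

CH₄: 0.036 × (√2983 − √750) = 0.036 × (54.6168 − 27.3861) = 0.036 × 27.2307 = 0.9803 W/m².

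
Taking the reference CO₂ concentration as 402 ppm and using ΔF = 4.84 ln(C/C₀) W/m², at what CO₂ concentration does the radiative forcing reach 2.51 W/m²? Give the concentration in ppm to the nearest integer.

C ≈ 675 ppm

Set 4.84 ln(C/402) = 2.51, so ln(C/402) = 2.51/4.84 = 0.51860.
Then C/402 = e^0.51860 = 1.67967, giving C = 402 × 1.67967 = 675.23 ppm.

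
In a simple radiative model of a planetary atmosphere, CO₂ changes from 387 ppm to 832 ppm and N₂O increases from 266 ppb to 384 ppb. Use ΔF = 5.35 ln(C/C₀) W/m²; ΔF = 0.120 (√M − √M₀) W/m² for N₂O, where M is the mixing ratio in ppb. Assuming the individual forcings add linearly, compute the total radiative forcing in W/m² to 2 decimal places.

CO₂: 5.35 × ln(832/387) = 5.35 × ln(2.14987) = 5.35 × 0.76541 = 4.0949 W/m².
N₂O: 0.120 × (√384 − √266) = 0.120 × (19.5959 − 16.3095) = 0.120 × 3.2864 = 0.3944 W/m².
Total ΔF = 4.0949 + 0.3944 = 4.4893 W/m².

ΔF = 4.49 W/m²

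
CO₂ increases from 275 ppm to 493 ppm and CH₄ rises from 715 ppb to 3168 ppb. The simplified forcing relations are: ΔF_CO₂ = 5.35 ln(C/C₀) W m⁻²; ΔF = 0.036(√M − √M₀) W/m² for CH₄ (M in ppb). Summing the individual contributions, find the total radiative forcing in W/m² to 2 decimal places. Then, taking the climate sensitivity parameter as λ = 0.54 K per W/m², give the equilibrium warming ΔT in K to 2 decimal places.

CO₂: 5.35 × ln(493/275) = 5.35 × ln(1.79273) = 5.35 × 0.58374 = 3.1230 W/m².
CH₄: 0.036 × (√3168 − √715) = 0.036 × (56.2850 − 26.7395) = 0.036 × 29.5455 = 1.0636 W/m².
Total ΔF = 3.1230 + 1.0636 = 4.1866 W/m².
ΔT = λ ΔF = 0.54 × 4.19 = 2.2626 K.

ΔF = 4.19 W/m²; ΔT = 2.26 K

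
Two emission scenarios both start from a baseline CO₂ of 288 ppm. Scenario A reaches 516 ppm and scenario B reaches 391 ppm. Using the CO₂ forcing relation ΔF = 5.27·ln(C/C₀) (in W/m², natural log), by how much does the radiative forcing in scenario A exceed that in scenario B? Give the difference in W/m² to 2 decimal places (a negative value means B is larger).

ΔF_A = 5.27 ln(516/288) = 5.27 × 0.58315 = 3.0732 W/m².
ΔF_B = 5.27 ln(391/288) = 5.27 × 0.30575 = 1.6113 W/m².
Difference: 3.0732 − 1.6113 = 1.4619 W/m².

ΔF_A − ΔF_B = 1.46 W/m²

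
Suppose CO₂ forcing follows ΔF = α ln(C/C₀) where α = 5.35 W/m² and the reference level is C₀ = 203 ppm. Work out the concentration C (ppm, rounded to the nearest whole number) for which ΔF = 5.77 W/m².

Set 5.35 ln(C/203) = 5.77, so ln(C/203) = 5.77/5.35 = 1.07850.
Then C/203 = e^1.07850 = 2.94027, giving C = 203 × 2.94027 = 596.87 ppm.

C ≈ 597 ppm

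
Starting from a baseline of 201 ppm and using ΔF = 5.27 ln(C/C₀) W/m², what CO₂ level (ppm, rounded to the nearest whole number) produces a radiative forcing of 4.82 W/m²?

C ≈ 502 ppm

Set 5.27 ln(C/201) = 4.82, so ln(C/201) = 4.82/5.27 = 0.91461.
Then C/201 = e^0.91461 = 2.49580, giving C = 201 × 2.49580 = 501.66 ppm.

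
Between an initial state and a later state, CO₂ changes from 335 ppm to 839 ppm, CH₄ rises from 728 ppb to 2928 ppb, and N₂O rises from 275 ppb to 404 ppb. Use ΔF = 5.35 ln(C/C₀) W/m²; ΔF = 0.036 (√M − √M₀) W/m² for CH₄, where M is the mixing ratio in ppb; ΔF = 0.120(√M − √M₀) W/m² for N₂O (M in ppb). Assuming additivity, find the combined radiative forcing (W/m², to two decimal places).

ΔF = 6.31 W/m²

CO₂: 5.35 × ln(839/335) = 5.35 × ln(2.50448) = 5.35 × 0.91808 = 4.9117 W/m².
CH₄: 0.036 × (√2928 − √728) = 0.036 × (54.1110 − 26.9815) = 0.036 × 27.1295 = 0.9767 W/m².
N₂O: 0.120 × (√404 − √275) = 0.120 × (20.0998 − 16.5831) = 0.120 × 3.5167 = 0.4220 W/m².
Total ΔF = 4.9117 + 0.9767 + 0.4220 = 6.3104 W/m².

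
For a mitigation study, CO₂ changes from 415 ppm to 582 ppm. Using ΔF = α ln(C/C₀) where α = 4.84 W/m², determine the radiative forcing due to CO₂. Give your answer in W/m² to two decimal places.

ΔF = 1.64 W/m²

CO₂ absorption bands are partially saturated, so forcing scales with the logarithm of the concentration ratio.
CO₂: 4.84 × ln(582/415) = 4.84 × ln(1.40241) = 4.84 × 0.33819 = 1.6368 W/m².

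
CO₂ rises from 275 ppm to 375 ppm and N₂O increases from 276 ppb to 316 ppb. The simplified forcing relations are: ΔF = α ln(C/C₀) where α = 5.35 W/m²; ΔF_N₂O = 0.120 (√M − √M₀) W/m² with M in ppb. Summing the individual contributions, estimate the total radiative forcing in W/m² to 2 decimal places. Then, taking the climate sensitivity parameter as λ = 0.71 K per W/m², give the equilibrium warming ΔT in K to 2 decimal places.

CO₂: 5.35 × ln(375/275) = 5.35 × ln(1.36364) = 5.35 × 0.31016 = 1.6594 W/m².
N₂O: 0.120 × (√316 − √276) = 0.120 × (17.7764 − 16.6132) = 0.120 × 1.1632 = 0.1396 W/m².
Total ΔF = 1.6594 + 0.1396 = 1.7990 W/m².
ΔT = λ ΔF = 0.71 × 1.80 = 1.2780 K.

ΔF = 1.80 W/m²; ΔT = 1.28 K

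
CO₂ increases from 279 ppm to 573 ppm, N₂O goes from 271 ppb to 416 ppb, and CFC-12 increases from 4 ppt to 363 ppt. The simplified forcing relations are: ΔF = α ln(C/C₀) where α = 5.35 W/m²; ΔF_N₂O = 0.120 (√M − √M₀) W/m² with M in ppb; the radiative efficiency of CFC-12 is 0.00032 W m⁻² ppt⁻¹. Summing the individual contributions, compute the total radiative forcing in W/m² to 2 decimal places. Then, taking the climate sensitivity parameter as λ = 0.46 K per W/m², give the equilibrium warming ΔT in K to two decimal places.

CO₂: 5.35 × ln(573/279) = 5.35 × ln(2.05376) = 5.35 × 0.71967 = 3.8502 W/m².
N₂O: 0.120 × (√416 − √271) = 0.120 × (20.3961 − 16.4621) = 0.120 × 3.9340 = 0.4721 W/m².
CFC-12: ΔF = 0.00032 × (363 − 4) = 0.00032 × 359 = 0.1149 W/m².
Total ΔF = 3.8502 + 0.4721 + 0.1149 = 4.4372 W/m².
ΔT = λ ΔF = 0.46 × 4.44 = 2.0424 K.

ΔF = 4.44 W/m²; ΔT = 2.04 K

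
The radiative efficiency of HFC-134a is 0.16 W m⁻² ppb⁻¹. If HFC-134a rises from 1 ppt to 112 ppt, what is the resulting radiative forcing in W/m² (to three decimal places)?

HFC-134a: Δ = 112 − 1 = 111 ppt = 0.111 ppb; ΔF = 0.16 × 0.111 = 0.0178 W/m².

ΔF = 0.018 W/m²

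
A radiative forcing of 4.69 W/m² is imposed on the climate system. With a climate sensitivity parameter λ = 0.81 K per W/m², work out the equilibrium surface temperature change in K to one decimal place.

ΔT = 3.8 K

ΔT = λ ΔF = 0.81 × 4.69 = 3.7989 K.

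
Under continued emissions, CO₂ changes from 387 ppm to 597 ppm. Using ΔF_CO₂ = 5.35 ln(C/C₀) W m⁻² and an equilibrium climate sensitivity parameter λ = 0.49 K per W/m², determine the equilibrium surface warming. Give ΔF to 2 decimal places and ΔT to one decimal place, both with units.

ΔF = 2.32 W/m²; ΔT = 1.1 K

CO₂: 5.35 × ln(597/387) = 5.35 × ln(1.54264) = 5.35 × 0.43350 = 2.3192 W/m².
ΔT = λ ΔF = 0.49 × 2.32 = 1.1368 K.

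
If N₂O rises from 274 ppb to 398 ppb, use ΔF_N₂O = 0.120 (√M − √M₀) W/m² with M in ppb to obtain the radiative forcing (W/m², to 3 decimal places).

ΔF = 0.408 W/m²

N₂O: 0.120 × (√398 − √274) = 0.120 × (19.9499 − 16.5529) = 0.120 × 3.3970 = 0.4076 W/m².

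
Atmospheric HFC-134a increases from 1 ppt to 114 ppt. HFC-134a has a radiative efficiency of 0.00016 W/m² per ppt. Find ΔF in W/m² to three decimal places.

ΔF = 0.018 W/m²

HFC-134a: ΔF = 0.00016 × (114 − 1) = 0.00016 × 113 = 0.0181 W/m².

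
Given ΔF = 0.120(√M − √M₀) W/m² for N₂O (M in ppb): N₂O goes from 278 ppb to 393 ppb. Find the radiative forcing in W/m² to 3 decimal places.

ΔF = 0.378 W/m²

N₂O: 0.120 × (√393 − √278) = 0.120 × (19.8242 − 16.6733) = 0.120 × 3.1509 = 0.3781 W/m².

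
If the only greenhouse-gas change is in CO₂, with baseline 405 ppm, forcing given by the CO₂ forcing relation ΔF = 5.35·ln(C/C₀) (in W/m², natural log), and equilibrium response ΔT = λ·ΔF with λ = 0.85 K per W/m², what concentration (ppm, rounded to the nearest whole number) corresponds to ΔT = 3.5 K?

Required forcing: ΔF = ΔT/λ = 3.5/0.85 = 4.1176 W/m².
Then ln(C/405) = ΔF/5.35 = 4.1176/5.35 = 0.76964.
So C = 405 × e^0.76964 = 405 × 2.15899 = 874.39 ppm.

C ≈ 874 ppm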